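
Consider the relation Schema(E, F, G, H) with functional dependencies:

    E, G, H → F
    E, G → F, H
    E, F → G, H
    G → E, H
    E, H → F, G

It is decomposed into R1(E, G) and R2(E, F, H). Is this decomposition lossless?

No

Common attributes: R1 ∩ R2 = {E}.
No dependency enlarges {E}, so (E)⁺ = {E}.
The closure contains neither all of R1 = {E, G} nor all of R2 = {E, F, H}, so the common attributes are not a superkey of either fragment. The join is lossy.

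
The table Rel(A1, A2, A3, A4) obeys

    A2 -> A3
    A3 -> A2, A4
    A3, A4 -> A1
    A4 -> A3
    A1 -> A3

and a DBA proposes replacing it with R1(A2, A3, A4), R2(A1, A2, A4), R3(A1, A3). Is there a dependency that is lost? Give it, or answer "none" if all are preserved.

A2 → A3 lies within R1.
A3 → A2, A4 lies within R1.
A3, A4 → A1: restricted closure across fragments reaches A1.
A4 → A3 lies within R1.
A1 → A3 lies within R3.
Every dependency is enforceable on the fragments, so the decomposition is dependency-preserving.

none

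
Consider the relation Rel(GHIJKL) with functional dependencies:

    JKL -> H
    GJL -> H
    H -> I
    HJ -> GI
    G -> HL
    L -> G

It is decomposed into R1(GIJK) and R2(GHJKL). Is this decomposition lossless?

Common attributes: R1 ∩ R2 = {GJK}.
Closure of {GJK}: G → HL applies, adding HL; H → I applies, adding I. So (GJK)⁺ = {GHIJKL}.
This closure contains every attribute of R1, so R1 ∩ R2 → R1. The join is lossless.

Yes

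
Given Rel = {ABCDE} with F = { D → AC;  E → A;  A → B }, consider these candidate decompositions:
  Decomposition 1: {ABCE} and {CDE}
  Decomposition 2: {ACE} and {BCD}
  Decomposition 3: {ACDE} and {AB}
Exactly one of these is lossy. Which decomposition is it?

Decomposition 2

Decomposition 1: common = {CE}, closure = {ABCE} → lossless.
Decomposition 2: common = {C}, closure = {C} → lossy.
Decomposition 3: common = {A}, closure = {AB} → lossless.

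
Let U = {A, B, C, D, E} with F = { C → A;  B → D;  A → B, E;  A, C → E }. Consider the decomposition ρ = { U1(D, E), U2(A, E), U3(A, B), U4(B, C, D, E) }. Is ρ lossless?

Chase test. Columns are A, B, C, D, E; row i has aⱼ where attribute j ∈ Ui, else bᵢⱼ.
Initial tableau (one row per fragment):
  row 1: b11 b12 b13 a4 a5
  row 2: a1 b22 b23 b24 a5
  row 3: a1 a2 b33 b34 b35
  row 4: b41 a2 a3 a4 a5
Rows 3 and 4 agree on B; apply B→D and equate their D entries.
Rows 2 and 3 agree on A; apply A→B, E and equate their B, E entries.
Rows 2 and 3 agree on B; apply B→D and equate their D entries.
No row becomes fully distinguished — the join is lossy.

No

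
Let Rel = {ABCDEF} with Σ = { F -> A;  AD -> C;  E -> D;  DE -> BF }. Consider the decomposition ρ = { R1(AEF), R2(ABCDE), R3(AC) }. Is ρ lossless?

Yes

Chase test. Columns are ABCDEF; row i has aⱼ where attribute j ∈ Ri, else bᵢⱼ.
Initial tableau (one row per fragment):
  row 1: a1 b12 b13 b14 a5 a6
  row 2: a1 a2 a3 a4 a5 b26
  row 3: a1 b32 a3 b34 b35 b36
Rows 1 and 2 agree on E; apply E→D and equate their D entries.
Rows 1 and 2 agree on DE; apply DE→BF and equate their BF entries.
Rows 1 and 2 agree on AD; apply AD→C and equate their C entries.
Row 1 is now all distinguished symbols — the join is lossless.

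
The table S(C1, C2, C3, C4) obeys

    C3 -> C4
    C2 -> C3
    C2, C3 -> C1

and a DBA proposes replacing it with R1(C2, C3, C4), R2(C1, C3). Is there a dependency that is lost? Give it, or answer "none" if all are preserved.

C2, C3 -> C1

Check C2, C3 → C1: no single fragment contains all of {C1, C2, C3}, and the restricted closure of {C2, C3} across the fragments never reaches {C1}.
C3 → C4 is preserved.
C2 → C3 is preserved.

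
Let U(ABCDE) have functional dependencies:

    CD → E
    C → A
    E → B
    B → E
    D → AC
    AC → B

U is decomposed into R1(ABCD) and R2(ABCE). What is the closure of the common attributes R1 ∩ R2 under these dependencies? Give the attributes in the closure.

ABCE

R1 ∩ R2 = {ABC}.
B → E applies, adding E
Closure: {ABCE}.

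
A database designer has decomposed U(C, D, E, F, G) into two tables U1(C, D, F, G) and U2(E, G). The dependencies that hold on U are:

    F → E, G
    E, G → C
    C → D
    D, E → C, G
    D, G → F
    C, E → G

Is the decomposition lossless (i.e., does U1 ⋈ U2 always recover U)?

No

Common attributes: U1 ∩ U2 = {G}.
No dependency enlarges {G}, so (G)⁺ = {G}.
The closure contains neither all of U1 = {C, D, F, G} nor all of U2 = {E, G}, so the common attributes are not a superkey of either fragment. The join is lossy.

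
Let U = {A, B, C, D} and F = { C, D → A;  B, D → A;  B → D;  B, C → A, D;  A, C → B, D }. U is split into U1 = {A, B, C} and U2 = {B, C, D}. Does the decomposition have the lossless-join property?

Common attributes: U1 ∩ U2 = {B, C}.
Closure of {B, C}: B → D applies, adding D; B, C → A, D applies, adding A. So (B, C)⁺ = {A, B, C, D}.
This closure contains every attribute of U1, so U1 ∩ U2 → U1. The join is lossless.

Yes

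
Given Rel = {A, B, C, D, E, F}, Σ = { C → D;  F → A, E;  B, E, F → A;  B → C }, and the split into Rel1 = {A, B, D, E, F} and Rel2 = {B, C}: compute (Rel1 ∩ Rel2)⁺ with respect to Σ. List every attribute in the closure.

Rel1 ∩ Rel2 = {B}.
B → C applies, adding C
C → D applies, adding D
Closure: {B, C, D}.

B, C, D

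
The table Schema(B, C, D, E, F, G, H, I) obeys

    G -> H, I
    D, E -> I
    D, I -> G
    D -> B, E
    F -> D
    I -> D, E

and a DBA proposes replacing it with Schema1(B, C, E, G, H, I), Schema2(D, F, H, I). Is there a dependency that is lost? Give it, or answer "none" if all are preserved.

G → H, I lies within Schema1.
D, E → I: restricted closure across fragments reaches I.
D, I → G: restricted closure across fragments reaches G.
D → B, E: restricted closure across fragments reaches B, E.
F → D lies within Schema2.
I → D, E: restricted closure across fragments reaches D, E.
Every dependency is enforceable on the fragments, so the decomposition is dependency-preserving.

none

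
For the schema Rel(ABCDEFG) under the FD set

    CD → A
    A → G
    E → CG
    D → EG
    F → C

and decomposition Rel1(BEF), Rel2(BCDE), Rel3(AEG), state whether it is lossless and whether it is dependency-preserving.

lossy and not dependency-preserving

Lossless test (chase): Rows 1 and 2 agree on E; apply E→CG and equate their CG entries. Rows 1 and 3 agree on E; apply E→CG and equate their CG entries. No row becomes fully distinguished — the join is lossy.
Dependency preservation: the restricted closure of {CD} across the fragments never reaches {A}, so CD → A cannot be enforced without a join — not preserved.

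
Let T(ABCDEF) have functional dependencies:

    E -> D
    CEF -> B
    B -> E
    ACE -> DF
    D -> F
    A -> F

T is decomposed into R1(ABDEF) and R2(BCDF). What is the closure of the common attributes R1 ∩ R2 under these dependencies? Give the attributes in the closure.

R1 ∩ R2 = {BDF}.
B → E applies, adding E
Closure: {BDEF}.

BDEF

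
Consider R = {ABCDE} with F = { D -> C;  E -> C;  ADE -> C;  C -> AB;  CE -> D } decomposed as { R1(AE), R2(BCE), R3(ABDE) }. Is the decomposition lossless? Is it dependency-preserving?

Lossless test (chase): Rows 1 and 2 agree on E; apply E→C and equate their C entries. Rows 1 and 3 agree on E; apply E→C and equate their C entries. Rows 1 and 2 agree on C; apply C→AB and equate their AB entries. Rows 1 and 2 agree on CE; apply CE→D and equate their D entries. Rows 1 and 3 agree on CE; apply CE→D and equate their D entries. Row 1 is now all distinguished symbols — the join is lossless.
Dependency preservation: the restricted closure of {D} across the fragments never reaches {C}, so D → C cannot be enforced without a join — not preserved.

lossless but not dependency-preserving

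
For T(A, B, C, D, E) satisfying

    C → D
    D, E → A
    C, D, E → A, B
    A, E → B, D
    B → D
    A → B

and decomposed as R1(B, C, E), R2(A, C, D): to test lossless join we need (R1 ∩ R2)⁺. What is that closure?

R1 ∩ R2 = {C}.
C → D applies, adding D
Closure: {C, D}.

C, D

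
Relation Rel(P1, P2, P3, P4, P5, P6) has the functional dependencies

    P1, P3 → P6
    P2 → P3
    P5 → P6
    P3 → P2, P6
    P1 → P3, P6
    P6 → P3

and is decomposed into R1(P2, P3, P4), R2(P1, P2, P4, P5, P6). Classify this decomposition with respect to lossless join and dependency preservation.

Lossless test: (P2, P4)⁺ = {P2, P3, P4, P6}, which contains all of one fragment — lossless.
Dependency preservation: P1, P3 → P6; P3 → P2, P6; P1 → P3, P6; P6 → P3 are not contained in any single fragment, but the restricted closure of each left-hand side across the fragments still reaches the right-hand side; the remaining FDs each lie inside some fragment. All dependencies are preserved.

lossless and dependency-preserving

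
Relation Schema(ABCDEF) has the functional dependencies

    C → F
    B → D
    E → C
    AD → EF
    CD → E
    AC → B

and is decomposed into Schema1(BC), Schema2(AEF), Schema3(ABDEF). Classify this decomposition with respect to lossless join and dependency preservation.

lossy and not dependency-preserving

Lossless test (chase): Rows 1 and 3 agree on B; apply B→D and equate their D entries. Rows 2 and 3 agree on E; apply E→C and equate their C entries. Rows 2 and 3 agree on AC; apply AC→B and equate their B entries. Rows 1 and 2 agree on B; apply B→D and equate their D entries. No row becomes fully distinguished — the join is lossy.
Dependency preservation: the restricted closure of {C} across the fragments never reaches {F}, so C → F cannot be enforced without a join — not preserved.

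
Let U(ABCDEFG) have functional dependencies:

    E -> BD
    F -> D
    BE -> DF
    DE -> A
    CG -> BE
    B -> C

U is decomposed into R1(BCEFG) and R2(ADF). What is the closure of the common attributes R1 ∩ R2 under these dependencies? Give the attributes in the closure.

R1 ∩ R2 = {F}.
F → D applies, adding D
Closure: {DF}.

DF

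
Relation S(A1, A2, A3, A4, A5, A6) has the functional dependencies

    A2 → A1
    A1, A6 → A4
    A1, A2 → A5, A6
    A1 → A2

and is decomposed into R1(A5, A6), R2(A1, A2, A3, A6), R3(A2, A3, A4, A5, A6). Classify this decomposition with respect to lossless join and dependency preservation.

Lossless test (chase): Rows 2 and 3 agree on A2; apply A2→A1 and equate their A1 entries. Rows 2 and 3 agree on A1, A6; apply A1, A6→A4 and equate their A4 entries. Rows 2 and 3 agree on A1, A2; apply A1, A2→A5, A6 and equate their A5, A6 entries. Row 2 is now all distinguished symbols — the join is lossless.
Dependency preservation: A1, A6 → A4; A1, A2 → A5, A6 are not contained in any single fragment, but the restricted closure of each left-hand side across the fragments still reaches the right-hand side; the remaining FDs each lie inside some fragment. All dependencies are preserved.

lossless and dependency-preserving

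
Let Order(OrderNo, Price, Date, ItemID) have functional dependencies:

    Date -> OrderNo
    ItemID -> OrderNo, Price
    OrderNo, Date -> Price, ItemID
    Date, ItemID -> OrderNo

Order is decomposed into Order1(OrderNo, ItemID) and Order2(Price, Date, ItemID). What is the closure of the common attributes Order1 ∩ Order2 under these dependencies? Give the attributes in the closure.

OrderNo, Price, ItemID

Order1 ∩ Order2 = {ItemID}.
ItemID → OrderNo, Price applies, adding OrderNo, Price
Closure: {OrderNo, Price, ItemID}.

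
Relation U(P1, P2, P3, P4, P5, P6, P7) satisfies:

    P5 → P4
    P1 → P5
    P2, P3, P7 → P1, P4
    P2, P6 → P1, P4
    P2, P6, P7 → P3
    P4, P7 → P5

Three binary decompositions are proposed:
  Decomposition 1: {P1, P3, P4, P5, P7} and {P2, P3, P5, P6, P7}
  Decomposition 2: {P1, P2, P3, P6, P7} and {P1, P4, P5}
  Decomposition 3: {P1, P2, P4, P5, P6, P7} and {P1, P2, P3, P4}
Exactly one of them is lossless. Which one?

Decomposition 2

Decomposition 1: common = {P3, P5, P7}, closure = {P3, P4, P5, P7} → lossy.
Decomposition 2: common = {P1}, closure = {P1, P4, P5} → lossless.
Decomposition 3: common = {P1, P2, P4}, closure = {P1, P2, P4, P5} → lossy.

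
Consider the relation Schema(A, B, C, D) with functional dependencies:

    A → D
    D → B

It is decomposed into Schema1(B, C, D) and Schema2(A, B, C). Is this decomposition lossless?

Common attributes: Schema1 ∩ Schema2 = {B, C}.
No dependency enlarges {B, C}, so (B, C)⁺ = {B, C}.
The closure contains neither all of Schema1 = {B, C, D} nor all of Schema2 = {A, B, C}, so the common attributes are not a superkey of either fragment. The join is lossy.

No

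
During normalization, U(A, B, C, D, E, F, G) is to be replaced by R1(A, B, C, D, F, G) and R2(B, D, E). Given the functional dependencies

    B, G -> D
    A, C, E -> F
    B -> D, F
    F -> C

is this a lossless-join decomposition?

No

Common attributes: R1 ∩ R2 = {B, D}.
Closure of {B, D}: B → D, F applies, adding F; F → C applies, adding C. So (B, D)⁺ = {B, C, D, F}.
The closure contains neither all of R1 = {A, B, C, D, F, G} nor all of R2 = {B, D, E}, so the common attributes are not a superkey of either fragment. The join is lossy.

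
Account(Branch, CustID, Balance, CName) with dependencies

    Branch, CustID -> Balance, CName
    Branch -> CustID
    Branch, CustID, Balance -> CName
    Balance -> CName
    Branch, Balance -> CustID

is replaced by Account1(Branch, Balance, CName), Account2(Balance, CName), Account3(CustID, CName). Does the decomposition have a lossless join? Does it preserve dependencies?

lossy and not dependency-preserving

Lossless test (chase): applying each FD to every pair of rows produces no changes in the tableau, so no row becomes fully distinguished — the join is lossy.
Dependency preservation: the restricted closure of {Branch} across the fragments never reaches {CustID}, so Branch → CustID cannot be enforced without a join — not preserved.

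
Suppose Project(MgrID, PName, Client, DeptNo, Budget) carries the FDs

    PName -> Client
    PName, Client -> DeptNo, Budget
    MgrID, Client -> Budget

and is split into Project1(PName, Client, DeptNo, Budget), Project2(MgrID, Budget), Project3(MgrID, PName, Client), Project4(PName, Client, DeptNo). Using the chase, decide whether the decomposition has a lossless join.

Yes

Chase test. Columns are MgrID, PName, Client, DeptNo, Budget; row i has aⱼ where attribute j ∈ Projecti, else bᵢⱼ.
Initial tableau (one row per fragment):
  row 1: b11 a2 a3 a4 a5
  row 2: a1 b22 b23 b24 a5
  row 3: a1 a2 a3 b34 b35
  row 4: b41 a2 a3 a4 b45
Rows 1 and 3 agree on PName, Client; apply PName, Client→DeptNo, Budget and equate their DeptNo, Budget entries.
Rows 1 and 4 agree on PName, Client; apply PName, Client→DeptNo, Budget and equate their DeptNo, Budget entries.
Row 3 is now all distinguished symbols — the join is lossless.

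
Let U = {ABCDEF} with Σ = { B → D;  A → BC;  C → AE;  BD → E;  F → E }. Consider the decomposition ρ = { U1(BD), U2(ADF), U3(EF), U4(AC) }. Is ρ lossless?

Chase test. Columns are ABCDEF; row i has aⱼ where attribute j ∈ Ui, else bᵢⱼ.
Initial tableau (one row per fragment):
  row 1: b11 a2 b13 a4 b15 b16
  row 2: a1 b22 b23 a4 b25 a6
  row 3: b31 b32 b33 b34 a5 a6
  row 4: a1 b42 a3 b44 b45 b46
Rows 2 and 4 agree on A; apply A→BC and equate their BC entries.
Rows 2 and 4 agree on C; apply C→AE and equate their AE entries.
Rows 2 and 3 agree on F; apply F→E and equate their E entries.
Rows 2 and 4 agree on B; apply B→D and equate their D entries.
No row becomes fully distinguished — the join is lossy.

No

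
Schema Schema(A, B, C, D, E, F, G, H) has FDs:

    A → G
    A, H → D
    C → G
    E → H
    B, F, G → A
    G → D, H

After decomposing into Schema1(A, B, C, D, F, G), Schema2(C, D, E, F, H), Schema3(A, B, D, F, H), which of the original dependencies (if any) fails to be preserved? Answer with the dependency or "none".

Check G → D, H: no single fragment contains all of {D, G, H}, and the restricted closure of {G} across the fragments never reaches {D, H}.
A → G is preserved.
A, H → D is preserved.
C → G is preserved.
E → H is preserved.
B, F, G → A is preserved.

G → D, H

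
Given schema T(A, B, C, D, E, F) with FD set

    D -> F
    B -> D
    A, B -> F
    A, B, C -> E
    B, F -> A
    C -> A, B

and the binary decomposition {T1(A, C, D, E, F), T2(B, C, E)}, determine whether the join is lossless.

Common attributes: T1 ∩ T2 = {C, E}.
Closure of {C, E}: C → A, B applies, adding A, B; B → D applies, adding D; A, B → F applies, adding F. So (C, E)⁺ = {A, B, C, D, E, F}.
This closure contains every attribute of T1, so T1 ∩ T2 → T1. The join is lossless.

Yes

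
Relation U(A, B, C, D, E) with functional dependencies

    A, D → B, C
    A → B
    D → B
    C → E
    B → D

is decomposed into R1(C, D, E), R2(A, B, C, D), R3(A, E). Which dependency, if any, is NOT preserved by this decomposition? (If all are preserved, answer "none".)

none

A, D → B, C lies within R2.
A → B lies within R2.
D → B lies within R2.
C → E lies within R1.
B → D lies within R2.
Every dependency is enforceable on the fragments, so the decomposition is dependency-preserving.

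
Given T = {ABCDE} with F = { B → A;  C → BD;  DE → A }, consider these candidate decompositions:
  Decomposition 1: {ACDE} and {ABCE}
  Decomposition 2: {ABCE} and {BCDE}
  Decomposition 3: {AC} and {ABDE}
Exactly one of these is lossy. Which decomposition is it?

Decomposition 3

Decomposition 1: common = {ACE}, closure = {ABCDE} → lossless.
Decomposition 2: common = {BCE}, closure = {ABCDE} → lossless.
Decomposition 3: common = {A}, closure = {A} → lossy.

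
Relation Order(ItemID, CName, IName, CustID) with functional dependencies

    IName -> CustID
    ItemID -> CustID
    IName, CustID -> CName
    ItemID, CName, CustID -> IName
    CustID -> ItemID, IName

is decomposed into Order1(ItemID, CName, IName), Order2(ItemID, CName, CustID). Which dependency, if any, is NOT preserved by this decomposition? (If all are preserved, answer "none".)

IName → CustID: restricted closure across fragments reaches CustID.
ItemID → CustID lies within Order2.
IName, CustID → CName: restricted closure across fragments reaches CName.
ItemID, CName, CustID → IName: restricted closure across fragments reaches IName.
CustID → ItemID, IName: restricted closure across fragments reaches ItemID, IName.
Every dependency is enforceable on the fragments, so the decomposition is dependency-preserving.

none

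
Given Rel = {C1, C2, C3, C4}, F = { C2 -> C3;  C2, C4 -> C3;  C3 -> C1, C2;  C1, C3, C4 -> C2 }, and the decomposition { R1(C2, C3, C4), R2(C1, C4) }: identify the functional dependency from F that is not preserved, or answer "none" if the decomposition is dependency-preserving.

C3 -> C1, C2

Check C3 → C1, C2: no single fragment contains all of {C1, C2, C3}, and the restricted closure of {C3} across the fragments never reaches {C1, C2}.
C2 → C3 is preserved.
C2, C4 → C3 is preserved.
C1, C3, C4 → C2 is preserved.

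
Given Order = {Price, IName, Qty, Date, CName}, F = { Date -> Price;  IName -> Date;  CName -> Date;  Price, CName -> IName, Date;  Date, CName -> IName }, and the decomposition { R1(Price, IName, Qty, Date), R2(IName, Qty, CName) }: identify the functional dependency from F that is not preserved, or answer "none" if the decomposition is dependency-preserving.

none

Date → Price lies within R1.
IName → Date lies within R1.
CName → Date: restricted closure across fragments reaches Date.
Price, CName → IName, Date: restricted closure across fragments reaches IName, Date.
Date, CName → IName: restricted closure across fragments reaches IName.
Every dependency is enforceable on the fragments, so the decomposition is dependency-preserving.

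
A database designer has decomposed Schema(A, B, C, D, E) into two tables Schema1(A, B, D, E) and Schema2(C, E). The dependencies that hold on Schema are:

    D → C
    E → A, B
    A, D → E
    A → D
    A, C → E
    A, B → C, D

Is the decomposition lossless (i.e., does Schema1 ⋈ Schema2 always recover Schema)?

Yes

Common attributes: Schema1 ∩ Schema2 = {E}.
Closure of {E}: E → A, B applies, adding A, B; A → D applies, adding D; A, B → C, D applies, adding C. So (E)⁺ = {A, B, C, D, E}.
This closure contains every attribute of Schema1, so Schema1 ∩ Schema2 → Schema1. The join is lossless.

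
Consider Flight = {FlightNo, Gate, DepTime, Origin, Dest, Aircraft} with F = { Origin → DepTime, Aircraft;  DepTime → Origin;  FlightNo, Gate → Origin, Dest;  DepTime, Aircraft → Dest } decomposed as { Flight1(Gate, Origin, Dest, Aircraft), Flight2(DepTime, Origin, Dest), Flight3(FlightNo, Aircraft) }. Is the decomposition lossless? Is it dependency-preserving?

lossy and not dependency-preserving

Lossless test (chase): Rows 1 and 2 agree on Origin; apply Origin→DepTime, Aircraft and equate their DepTime, Aircraft entries. No row becomes fully distinguished — the join is lossy.
Dependency preservation: the restricted closure of {FlightNo, Gate} across the fragments never reaches {Origin, Dest}, so FlightNo, Gate → Origin, Dest cannot be enforced without a join — not preserved.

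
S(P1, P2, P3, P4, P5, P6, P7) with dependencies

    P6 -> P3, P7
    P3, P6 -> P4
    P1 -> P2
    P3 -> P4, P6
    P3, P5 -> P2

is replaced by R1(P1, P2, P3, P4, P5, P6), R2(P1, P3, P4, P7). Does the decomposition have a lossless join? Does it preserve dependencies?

Lossless test: (P1, P3, P4)⁺ = {P1, P2, P3, P4, P6, P7}, which contains all of one fragment — lossless.
Dependency preservation: P6 → P3, P7 is not contained in any single fragment, but the restricted closure of its left-hand side across the fragments still reaches the right-hand side; the remaining FDs each lie inside some fragment. All dependencies are preserved.

lossless and dependency-preserving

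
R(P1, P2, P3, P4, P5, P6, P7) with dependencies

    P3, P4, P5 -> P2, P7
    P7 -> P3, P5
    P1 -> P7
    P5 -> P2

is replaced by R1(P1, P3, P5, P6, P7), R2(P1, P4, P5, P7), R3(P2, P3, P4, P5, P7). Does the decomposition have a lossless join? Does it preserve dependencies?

Lossless test (chase): Rows 1 and 2 agree on P7; apply P7→P3, P5 and equate their P3, P5 entries. Rows 1 and 2 agree on P5; apply P5→P2 and equate their P2 entries. Rows 1 and 3 agree on P5; apply P5→P2 and equate their P2 entries. No row becomes fully distinguished — the join is lossy.
Dependency preservation: every FD's attributes lie within a single fragment, so each can be enforced locally — preserved.

lossy but dependency-preserving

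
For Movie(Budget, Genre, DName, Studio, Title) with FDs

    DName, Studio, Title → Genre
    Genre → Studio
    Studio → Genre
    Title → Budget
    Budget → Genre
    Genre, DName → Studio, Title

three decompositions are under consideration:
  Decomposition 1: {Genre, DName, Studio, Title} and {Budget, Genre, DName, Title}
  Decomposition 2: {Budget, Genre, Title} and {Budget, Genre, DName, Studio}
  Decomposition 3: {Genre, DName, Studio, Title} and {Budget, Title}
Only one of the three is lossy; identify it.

Decomposition 1: common = {Genre, DName, Title}, closure = {Budget, Genre, DName, Studio, Title} → lossless.
Decomposition 2: common = {Budget, Genre}, closure = {Budget, Genre, Studio} → lossy.
Decomposition 3: common = {Title}, closure = {Budget, Genre, Studio, Title} → lossless.

Decomposition 2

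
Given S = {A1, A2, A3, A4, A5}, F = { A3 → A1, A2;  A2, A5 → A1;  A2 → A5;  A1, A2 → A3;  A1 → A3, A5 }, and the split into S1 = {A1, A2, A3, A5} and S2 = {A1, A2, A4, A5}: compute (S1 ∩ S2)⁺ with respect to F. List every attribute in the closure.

A1, A2, A3, A5

S1 ∩ S2 = {A1, A2, A5}.
A1, A2 → A3 applies, adding A3
Closure: {A1, A2, A3, A5}.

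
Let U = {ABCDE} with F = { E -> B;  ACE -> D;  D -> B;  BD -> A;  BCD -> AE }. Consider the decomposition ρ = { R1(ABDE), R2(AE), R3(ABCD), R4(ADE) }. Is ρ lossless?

No

Chase test. Columns are ABCDE; row i has aⱼ where attribute j ∈ Ri, else bᵢⱼ.
Initial tableau (one row per fragment):
  row 1: a1 a2 b13 a4 a5
  row 2: a1 b22 b23 b24 a5
  row 3: a1 a2 a3 a4 b35
  row 4: a1 b42 b43 a4 a5
Rows 1 and 2 agree on E; apply E→B and equate their B entries.
Rows 1 and 4 agree on E; apply E→B and equate their B entries.
No row becomes fully distinguished — the join is lossy.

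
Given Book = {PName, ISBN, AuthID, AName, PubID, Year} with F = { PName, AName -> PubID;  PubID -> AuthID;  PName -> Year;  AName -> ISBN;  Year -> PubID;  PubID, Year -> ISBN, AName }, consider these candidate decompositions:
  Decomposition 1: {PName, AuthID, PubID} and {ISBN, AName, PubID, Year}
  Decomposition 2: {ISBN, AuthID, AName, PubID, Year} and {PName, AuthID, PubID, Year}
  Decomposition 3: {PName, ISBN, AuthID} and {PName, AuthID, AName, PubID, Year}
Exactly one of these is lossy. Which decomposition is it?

Decomposition 1: common = {PubID}, closure = {AuthID, PubID} → lossy.
Decomposition 2: common = {AuthID, PubID, Year}, closure = {ISBN, AuthID, AName, PubID, Year} → lossless.
Decomposition 3: common = {PName, AuthID}, closure = {PName, ISBN, AuthID, AName, PubID, Year} → lossless.

Decomposition 1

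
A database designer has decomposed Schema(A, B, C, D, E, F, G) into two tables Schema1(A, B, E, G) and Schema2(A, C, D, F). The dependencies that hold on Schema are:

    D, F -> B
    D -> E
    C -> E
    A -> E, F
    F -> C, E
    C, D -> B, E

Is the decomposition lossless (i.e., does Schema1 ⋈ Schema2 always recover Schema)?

Common attributes: Schema1 ∩ Schema2 = {A}.
Closure of {A}: A → E, F applies, adding E, F; F → C, E applies, adding C. So (A)⁺ = {A, C, E, F}.
The closure contains neither all of Schema1 = {A, B, E, G} nor all of Schema2 = {A, C, D, F}, so the common attributes are not a superkey of either fragment. The join is lossy.

No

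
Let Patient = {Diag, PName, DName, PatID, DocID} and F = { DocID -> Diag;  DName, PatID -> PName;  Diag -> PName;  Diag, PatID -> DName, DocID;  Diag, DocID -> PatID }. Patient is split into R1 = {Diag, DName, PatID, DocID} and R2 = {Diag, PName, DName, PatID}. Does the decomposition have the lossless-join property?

Yes

Common attributes: R1 ∩ R2 = {Diag, DName, PatID}.
Closure of {Diag, DName, PatID}: DName, PatID → PName applies, adding PName; Diag, PatID → DName, DocID applies, adding DocID. So (Diag, DName, PatID)⁺ = {Diag, PName, DName, PatID, DocID}.
This closure contains every attribute of R1, so R1 ∩ R2 → R1. The join is lossless.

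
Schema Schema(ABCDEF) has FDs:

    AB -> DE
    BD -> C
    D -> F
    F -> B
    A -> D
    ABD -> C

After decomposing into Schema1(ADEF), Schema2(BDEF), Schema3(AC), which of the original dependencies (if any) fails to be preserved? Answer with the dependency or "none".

Check BD → C: no single fragment contains all of {BCD}, and the restricted closure of {BD} across the fragments never reaches {C}.
AB → DE is preserved.
D → F is preserved.
F → B is preserved.
A → D is preserved.
ABD → C is preserved.

BD -> C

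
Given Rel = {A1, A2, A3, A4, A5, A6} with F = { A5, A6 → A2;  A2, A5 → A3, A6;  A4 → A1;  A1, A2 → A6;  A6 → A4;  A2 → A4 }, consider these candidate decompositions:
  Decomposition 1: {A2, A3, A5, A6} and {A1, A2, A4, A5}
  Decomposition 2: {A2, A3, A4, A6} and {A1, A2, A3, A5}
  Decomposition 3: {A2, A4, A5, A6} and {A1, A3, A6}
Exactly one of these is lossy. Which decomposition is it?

Decomposition 1: common = {A2, A5}, closure = {A1, A2, A3, A4, A5, A6} → lossless.
Decomposition 2: common = {A2, A3}, closure = {A1, A2, A3, A4, A6} → lossless.
Decomposition 3: common = {A6}, closure = {A1, A4, A6} → lossy.

Decomposition 3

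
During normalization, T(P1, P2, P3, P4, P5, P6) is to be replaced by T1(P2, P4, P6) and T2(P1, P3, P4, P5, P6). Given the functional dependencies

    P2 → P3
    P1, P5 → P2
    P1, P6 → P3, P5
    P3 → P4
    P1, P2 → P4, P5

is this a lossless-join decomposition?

No

Common attributes: T1 ∩ T2 = {P4, P6}.
No dependency enlarges {P4, P6}, so (P4, P6)⁺ = {P4, P6}.
The closure contains neither all of T1 = {P2, P4, P6} nor all of T2 = {P1, P3, P4, P5, P6}, so the common attributes are not a superkey of either fragment. The join is lossy.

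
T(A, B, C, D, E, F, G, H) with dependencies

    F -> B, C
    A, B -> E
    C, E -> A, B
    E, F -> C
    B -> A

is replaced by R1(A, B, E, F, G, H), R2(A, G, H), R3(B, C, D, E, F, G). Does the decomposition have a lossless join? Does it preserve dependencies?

Lossless test (chase): Rows 1 and 3 agree on F; apply F→B, C and equate their B, C entries. Rows 1 and 3 agree on C, E; apply C, E→A, B and equate their A, B entries. No row becomes fully distinguished — the join is lossy.
Dependency preservation: C, E → A, B is not contained in any single fragment, but the restricted closure of its left-hand side across the fragments still reaches the right-hand side; the remaining FDs each lie inside some fragment. All dependencies are preserved.

lossy but dependency-preserving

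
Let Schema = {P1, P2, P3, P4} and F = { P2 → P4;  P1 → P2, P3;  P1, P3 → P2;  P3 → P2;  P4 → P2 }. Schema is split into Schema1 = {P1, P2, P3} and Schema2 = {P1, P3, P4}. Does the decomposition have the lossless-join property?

Yes

Common attributes: Schema1 ∩ Schema2 = {P1, P3}.
Closure of {P1, P3}: P1 → P2, P3 applies, adding P2; P2 → P4 applies, adding P4. So (P1, P3)⁺ = {P1, P2, P3, P4}.
This closure contains every attribute of Schema1, so Schema1 ∩ Schema2 → Schema1. The join is lossless.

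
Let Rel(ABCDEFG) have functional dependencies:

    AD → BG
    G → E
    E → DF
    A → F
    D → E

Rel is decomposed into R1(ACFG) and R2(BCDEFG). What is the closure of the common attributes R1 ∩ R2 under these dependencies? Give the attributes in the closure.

R1 ∩ R2 = {CFG}.
G → E applies, adding E
E → DF applies, adding D
Closure: {CDEFG}.

CDEFG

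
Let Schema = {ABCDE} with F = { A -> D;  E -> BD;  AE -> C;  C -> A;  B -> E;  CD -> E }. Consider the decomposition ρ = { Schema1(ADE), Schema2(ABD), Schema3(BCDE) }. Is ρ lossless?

No

Chase test. Columns are ABCDE; row i has aⱼ where attribute j ∈ Schemai, else bᵢⱼ.
Initial tableau (one row per fragment):
  row 1: a1 b12 b13 a4 a5
  row 2: a1 a2 b23 a4 b25
  row 3: b31 a2 a3 a4 a5
Rows 1 and 3 agree on E; apply E→BD and equate their BD entries.
Rows 1 and 2 agree on B; apply B→E and equate their E entries.
Rows 1 and 2 agree on AE; apply AE→C and equate their C entries.
No row becomes fully distinguished — the join is lossy.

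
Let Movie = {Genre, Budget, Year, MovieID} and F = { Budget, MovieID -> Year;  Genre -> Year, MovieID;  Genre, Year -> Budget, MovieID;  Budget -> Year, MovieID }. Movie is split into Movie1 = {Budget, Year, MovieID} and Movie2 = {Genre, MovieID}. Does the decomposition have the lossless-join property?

Common attributes: Movie1 ∩ Movie2 = {MovieID}.
No dependency enlarges {MovieID}, so (MovieID)⁺ = {MovieID}.
The closure contains neither all of Movie1 = {Budget, Year, MovieID} nor all of Movie2 = {Genre, MovieID}, so the common attributes are not a superkey of either fragment. The join is lossy.

No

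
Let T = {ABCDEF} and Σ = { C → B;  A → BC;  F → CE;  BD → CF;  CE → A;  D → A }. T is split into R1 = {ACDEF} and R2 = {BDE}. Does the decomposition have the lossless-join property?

Yes

Common attributes: R1 ∩ R2 = {DE}.
Closure of {DE}: D → A applies, adding A; A → BC applies, adding BC; BD → CF applies, adding F. So (DE)⁺ = {ABCDEF}.
This closure contains every attribute of R1, so R1 ∩ R2 → R1. The join is lossless.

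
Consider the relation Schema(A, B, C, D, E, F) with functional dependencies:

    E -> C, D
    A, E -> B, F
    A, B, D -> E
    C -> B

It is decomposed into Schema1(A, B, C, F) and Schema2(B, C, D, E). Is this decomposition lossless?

Common attributes: Schema1 ∩ Schema2 = {B, C}.
No dependency enlarges {B, C}, so (B, C)⁺ = {B, C}.
The closure contains neither all of Schema1 = {A, B, C, F} nor all of Schema2 = {B, C, D, E}, so the common attributes are not a superkey of either fragment. The join is lossy.

No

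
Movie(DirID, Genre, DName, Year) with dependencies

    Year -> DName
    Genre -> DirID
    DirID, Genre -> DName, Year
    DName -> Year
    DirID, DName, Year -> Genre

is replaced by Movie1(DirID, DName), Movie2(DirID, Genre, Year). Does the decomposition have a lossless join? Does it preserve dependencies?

Lossless test: (DirID)⁺ = {DirID}, which is a superkey of neither fragment — lossy.
Dependency preservation: the restricted closure of {Year} across the fragments never reaches {DName}, so Year → DName cannot be enforced without a join — not preserved.

lossy and not dependency-preserving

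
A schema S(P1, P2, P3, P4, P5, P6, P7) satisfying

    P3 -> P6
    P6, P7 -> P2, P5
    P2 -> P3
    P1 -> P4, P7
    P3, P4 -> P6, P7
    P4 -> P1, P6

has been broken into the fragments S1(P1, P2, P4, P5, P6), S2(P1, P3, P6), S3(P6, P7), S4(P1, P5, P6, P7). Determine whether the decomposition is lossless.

Yes

Chase test. Columns are P1, P2, P3, P4, P5, P6, P7; row i has aⱼ where attribute j ∈ Si, else bᵢⱼ.
Initial tableau (one row per fragment):
  row 1: a1 a2 b13 a4 a5 a6 b17
  row 2: a1 b22 a3 b24 b25 a6 b27
  row 3: b31 b32 b33 b34 b35 a6 a7
  row 4: a1 b42 b43 b44 a5 a6 a7
Rows 3 and 4 agree on P6, P7; apply P6, P7→P2, P5 and equate their P2, P5 entries.
Rows 3 and 4 agree on P2; apply P2→P3 and equate their P3 entries.
Rows 1 and 2 agree on P1; apply P1→P4, P7 and equate their P4, P7 entries.
Rows 1 and 4 agree on P1; apply P1→P4, P7 and equate their P4, P7 entries.
Rows 1 and 2 agree on P6, P7; apply P6, P7→P2, P5 and equate their P2, P5 entries.
Rows 1 and 3 agree on P6, P7; apply P6, P7→P2, P5 and equate their P2, P5 entries.
Rows 1 and 2 agree on P2; apply P2→P3 and equate their P3 entries.
Rows 1 and 3 agree on P2; apply P2→P3 and equate their P3 entries.
Row 1 is now all distinguished symbols — the join is lossless.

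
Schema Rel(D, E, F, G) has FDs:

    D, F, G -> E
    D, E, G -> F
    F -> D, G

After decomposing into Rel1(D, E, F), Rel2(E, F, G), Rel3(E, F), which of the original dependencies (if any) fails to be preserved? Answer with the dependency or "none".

D, E, G -> F

Check D, E, G → F: no single fragment contains all of {D, E, F, G}, and the restricted closure of {D, E, G} across the fragments never reaches {F}.
D, F, G → E is preserved.
F → D, G is preserved.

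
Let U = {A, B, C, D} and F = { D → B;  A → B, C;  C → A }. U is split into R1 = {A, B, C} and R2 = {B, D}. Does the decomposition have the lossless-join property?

Common attributes: R1 ∩ R2 = {B}.
No dependency enlarges {B}, so (B)⁺ = {B}.
The closure contains neither all of R1 = {A, B, C} nor all of R2 = {B, D}, so the common attributes are not a superkey of either fragment. The join is lossy.

No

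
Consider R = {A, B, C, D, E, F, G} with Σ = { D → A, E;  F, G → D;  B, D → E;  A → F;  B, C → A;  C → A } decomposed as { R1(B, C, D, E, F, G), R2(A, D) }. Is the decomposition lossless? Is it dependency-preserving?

lossless but not dependency-preserving

Lossless test: (D)⁺ = {A, D, E, F}, which contains all of one fragment — lossless.
Dependency preservation: the restricted closure of {A} across the fragments never reaches {F}, so A → F cannot be enforced without a join — not preserved.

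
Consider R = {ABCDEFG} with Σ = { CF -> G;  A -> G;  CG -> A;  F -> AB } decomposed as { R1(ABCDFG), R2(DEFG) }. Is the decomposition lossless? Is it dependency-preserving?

lossy but dependency-preserving

Lossless test: (DFG)⁺ = {ABDFG}, which is a superkey of neither fragment — lossy.
Dependency preservation: every FD's attributes lie within a single fragment, so each can be enforced locally — preserved.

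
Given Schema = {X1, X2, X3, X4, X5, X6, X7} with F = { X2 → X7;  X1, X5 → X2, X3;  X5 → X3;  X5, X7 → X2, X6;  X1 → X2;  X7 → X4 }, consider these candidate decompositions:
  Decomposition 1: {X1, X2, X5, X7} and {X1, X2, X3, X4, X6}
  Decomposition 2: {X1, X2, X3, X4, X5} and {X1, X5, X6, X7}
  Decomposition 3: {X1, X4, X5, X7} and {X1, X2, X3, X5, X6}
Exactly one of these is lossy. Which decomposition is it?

Decomposition 1

Decomposition 1: common = {X1, X2}, closure = {X1, X2, X4, X7} → lossy.
Decomposition 2: common = {X1, X5}, closure = {X1, X2, X3, X4, X5, X6, X7} → lossless.
Decomposition 3: common = {X1, X5}, closure = {X1, X2, X3, X4, X5, X6, X7} → lossless.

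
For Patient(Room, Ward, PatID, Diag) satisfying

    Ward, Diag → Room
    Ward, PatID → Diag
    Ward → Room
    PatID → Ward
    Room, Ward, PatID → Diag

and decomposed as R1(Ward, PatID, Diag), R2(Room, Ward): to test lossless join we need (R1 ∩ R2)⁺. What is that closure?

Room, Ward

R1 ∩ R2 = {Ward}.
Ward → Room applies, adding Room
Closure: {Room, Ward}.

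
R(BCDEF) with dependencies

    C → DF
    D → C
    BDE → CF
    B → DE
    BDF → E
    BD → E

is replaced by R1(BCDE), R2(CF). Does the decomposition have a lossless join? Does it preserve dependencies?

lossless and dependency-preserving

Lossless test: (C)⁺ = {CDF}, which contains all of one fragment — lossless.
Dependency preservation: C → DF; BDE → CF; BDF → E are not contained in any single fragment, but the restricted closure of each left-hand side across the fragments still reaches the right-hand side; the remaining FDs each lie inside some fragment. All dependencies are preserved.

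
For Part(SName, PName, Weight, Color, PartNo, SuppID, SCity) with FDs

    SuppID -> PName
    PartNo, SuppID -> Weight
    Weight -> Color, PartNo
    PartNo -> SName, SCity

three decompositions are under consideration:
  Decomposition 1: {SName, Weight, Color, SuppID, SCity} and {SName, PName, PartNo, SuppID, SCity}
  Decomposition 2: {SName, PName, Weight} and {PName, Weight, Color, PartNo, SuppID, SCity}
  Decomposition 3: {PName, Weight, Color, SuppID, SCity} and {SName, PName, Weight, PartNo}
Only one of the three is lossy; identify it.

Decomposition 1: common = {SName, SuppID, SCity}, closure = {SName, PName, SuppID, SCity} → lossy.
Decomposition 2: common = {PName, Weight}, closure = {SName, PName, Weight, Color, PartNo, SCity} → lossless.
Decomposition 3: common = {PName, Weight}, closure = {SName, PName, Weight, Color, PartNo, SCity} → lossless.

Decomposition 1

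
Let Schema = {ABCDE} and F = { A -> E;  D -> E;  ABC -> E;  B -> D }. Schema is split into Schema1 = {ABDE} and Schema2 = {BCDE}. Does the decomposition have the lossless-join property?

Common attributes: Schema1 ∩ Schema2 = {BDE}.
No dependency enlarges {BDE}, so (BDE)⁺ = {BDE}.
The closure contains neither all of Schema1 = {ABDE} nor all of Schema2 = {BCDE}, so the common attributes are not a superkey of either fragment. The join is lossy.

No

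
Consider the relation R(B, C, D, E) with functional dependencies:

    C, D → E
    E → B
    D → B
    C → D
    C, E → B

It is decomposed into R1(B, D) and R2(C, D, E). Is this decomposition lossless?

Yes

Common attributes: R1 ∩ R2 = {D}.
Closure of {D}: D → B applies, adding B. So (D)⁺ = {B, D}.
This closure contains every attribute of R1, so R1 ∩ R2 → R1. The join is lossless.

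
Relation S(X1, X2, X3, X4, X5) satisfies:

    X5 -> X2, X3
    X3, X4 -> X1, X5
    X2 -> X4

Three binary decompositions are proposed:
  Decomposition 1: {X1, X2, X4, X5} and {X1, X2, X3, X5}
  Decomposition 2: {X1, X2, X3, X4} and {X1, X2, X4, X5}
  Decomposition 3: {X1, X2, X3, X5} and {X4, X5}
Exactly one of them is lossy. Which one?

Decomposition 1: common = {X1, X2, X5}, closure = {X1, X2, X3, X4, X5} → lossless.
Decomposition 2: common = {X1, X2, X4}, closure = {X1, X2, X4} → lossy.
Decomposition 3: common = {X5}, closure = {X1, X2, X3, X4, X5} → lossless.

Decomposition 2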